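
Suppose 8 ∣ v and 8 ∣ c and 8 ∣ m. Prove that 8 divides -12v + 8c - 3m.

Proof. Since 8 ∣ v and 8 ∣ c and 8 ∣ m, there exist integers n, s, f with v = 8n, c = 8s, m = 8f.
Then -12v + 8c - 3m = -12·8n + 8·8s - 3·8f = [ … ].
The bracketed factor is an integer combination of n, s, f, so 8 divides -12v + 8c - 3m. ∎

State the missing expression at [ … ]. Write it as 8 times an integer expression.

8(-3f - 12n + 8s)

Each term has a factor of 8: -12·8n + 8·8s - 3·8f = 8·(-3f - 12n + 8s).
Since -3f - 12n + 8s is an integer, 8 ∣ (-12v + 8c - 3m).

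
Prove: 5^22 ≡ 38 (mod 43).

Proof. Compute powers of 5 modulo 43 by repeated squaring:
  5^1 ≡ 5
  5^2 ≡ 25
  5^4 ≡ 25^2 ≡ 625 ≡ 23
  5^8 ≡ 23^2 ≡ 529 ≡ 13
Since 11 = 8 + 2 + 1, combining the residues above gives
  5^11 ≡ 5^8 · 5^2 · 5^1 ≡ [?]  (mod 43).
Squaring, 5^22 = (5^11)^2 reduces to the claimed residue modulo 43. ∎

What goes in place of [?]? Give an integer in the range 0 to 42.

34

Multiply the listed residues: 13 · 25 · 5 = 325 → 1625.
Reducing modulo 43: 1625 = 37·43 + 34, so 5^11 ≡ 34.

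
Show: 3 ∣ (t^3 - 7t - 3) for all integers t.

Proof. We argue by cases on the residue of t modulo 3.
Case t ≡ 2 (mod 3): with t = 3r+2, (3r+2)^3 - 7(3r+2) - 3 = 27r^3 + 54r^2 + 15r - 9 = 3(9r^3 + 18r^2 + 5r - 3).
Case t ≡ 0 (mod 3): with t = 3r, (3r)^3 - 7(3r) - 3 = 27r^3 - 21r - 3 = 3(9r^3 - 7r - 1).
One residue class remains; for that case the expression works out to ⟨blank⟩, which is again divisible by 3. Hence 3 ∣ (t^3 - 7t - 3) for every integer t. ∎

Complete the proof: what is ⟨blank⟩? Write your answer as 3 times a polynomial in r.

Only t ≡ 1 (mod 3) is unaccounted for. Put t = 3r+1:
(3r+1)^3 - 7(3r+1) - 3 expands to 27r^3 + 27r^2 - 12r - 9,
and factoring out 3 leaves 3(9r^3 + 9r^2 - 4r - 3).

3(9r^3 + 9r^2 - 4r - 3)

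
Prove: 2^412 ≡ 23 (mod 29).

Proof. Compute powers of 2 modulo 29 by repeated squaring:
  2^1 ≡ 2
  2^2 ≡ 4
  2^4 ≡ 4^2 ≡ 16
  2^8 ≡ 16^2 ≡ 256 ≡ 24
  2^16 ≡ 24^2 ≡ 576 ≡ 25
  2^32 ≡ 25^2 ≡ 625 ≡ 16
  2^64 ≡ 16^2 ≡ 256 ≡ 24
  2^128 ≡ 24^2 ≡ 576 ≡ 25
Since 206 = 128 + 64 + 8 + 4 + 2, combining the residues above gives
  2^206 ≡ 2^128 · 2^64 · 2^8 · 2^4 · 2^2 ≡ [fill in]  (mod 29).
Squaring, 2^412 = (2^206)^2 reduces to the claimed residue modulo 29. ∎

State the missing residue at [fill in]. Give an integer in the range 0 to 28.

9

Multiply the listed residues: 25 · 24 · 24 · 16 · 4 = 600 → 14400 → 230400 → 921600.
Reducing modulo 29: 921600 = 31779·29 + 9, so 2^206 ≡ 9.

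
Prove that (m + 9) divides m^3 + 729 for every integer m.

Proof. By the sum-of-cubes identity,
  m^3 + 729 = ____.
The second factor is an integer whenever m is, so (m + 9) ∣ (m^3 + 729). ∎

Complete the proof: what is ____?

(m + 9)(m^2 - 9m + 81)

a^3 + b^3 = (a + b)(a^2 - ab + b^2). With a = m, b = 9:
m^3 + 729 = (m + 9)(m^2 - 9m + 81).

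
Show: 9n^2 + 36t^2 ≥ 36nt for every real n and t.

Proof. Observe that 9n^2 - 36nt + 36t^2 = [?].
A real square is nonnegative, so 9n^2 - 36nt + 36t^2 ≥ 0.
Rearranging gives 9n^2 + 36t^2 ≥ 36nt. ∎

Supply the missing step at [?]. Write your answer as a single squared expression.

The leading and trailing coefficients are 3^2 and 6^2, and 36 = 2·3·6, so the trinomial is (3n - 6t)^2.
Hence 9n^2 - 36nt + 36t^2 ≥ 0.

(3n - 6t)^2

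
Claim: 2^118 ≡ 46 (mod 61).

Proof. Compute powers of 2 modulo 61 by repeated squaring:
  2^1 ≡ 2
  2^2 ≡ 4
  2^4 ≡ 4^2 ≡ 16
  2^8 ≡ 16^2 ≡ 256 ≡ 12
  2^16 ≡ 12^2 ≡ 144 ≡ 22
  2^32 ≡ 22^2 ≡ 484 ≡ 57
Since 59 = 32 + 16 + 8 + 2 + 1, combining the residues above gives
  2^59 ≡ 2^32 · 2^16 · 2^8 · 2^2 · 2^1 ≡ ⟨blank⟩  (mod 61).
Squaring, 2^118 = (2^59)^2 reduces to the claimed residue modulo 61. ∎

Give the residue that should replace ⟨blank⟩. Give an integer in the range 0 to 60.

2^32 · 2^16 · 2^8 · 2^2 · 2^1 ≡ 57 · 22 · 12 · 4 · 2 = 120384.
120384 mod 61 = 31, so 2^59 ≡ 31 (mod 61).

31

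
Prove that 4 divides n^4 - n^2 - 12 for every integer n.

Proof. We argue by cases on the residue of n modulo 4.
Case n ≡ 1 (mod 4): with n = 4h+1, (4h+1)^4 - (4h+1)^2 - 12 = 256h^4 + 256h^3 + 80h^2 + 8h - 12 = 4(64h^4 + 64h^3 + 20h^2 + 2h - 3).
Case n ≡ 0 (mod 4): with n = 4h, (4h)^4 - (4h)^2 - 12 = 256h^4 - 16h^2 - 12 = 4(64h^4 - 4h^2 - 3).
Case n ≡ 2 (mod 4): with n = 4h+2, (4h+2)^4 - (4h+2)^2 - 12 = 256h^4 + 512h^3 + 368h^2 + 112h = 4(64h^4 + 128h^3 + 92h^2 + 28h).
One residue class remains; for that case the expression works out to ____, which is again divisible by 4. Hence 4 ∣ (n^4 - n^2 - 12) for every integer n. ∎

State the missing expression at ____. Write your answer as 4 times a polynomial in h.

4(64h^4 + 192h^3 + 212h^2 + 102h + 15)

Only n ≡ 3 (mod 4) is unaccounted for. Put n = 4h+3:
(4h+3)^4 - (4h+3)^2 - 12 expands to 256h^4 + 768h^3 + 848h^2 + 408h + 60,
and factoring out 4 leaves 4(64h^4 + 192h^3 + 212h^2 + 102h + 15).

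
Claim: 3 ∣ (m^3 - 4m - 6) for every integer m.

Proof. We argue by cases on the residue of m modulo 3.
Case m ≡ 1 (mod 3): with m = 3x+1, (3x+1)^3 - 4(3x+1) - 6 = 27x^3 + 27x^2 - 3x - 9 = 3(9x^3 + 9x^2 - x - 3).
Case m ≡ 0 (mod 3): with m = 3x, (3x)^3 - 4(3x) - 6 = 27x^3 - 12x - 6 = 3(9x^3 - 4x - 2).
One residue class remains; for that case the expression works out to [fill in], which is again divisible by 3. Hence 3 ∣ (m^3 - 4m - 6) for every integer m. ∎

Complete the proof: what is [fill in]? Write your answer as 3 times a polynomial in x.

3(9x^3 + 18x^2 + 8x - 2)

The residues treated are {1, 0}, so the missing case is m ≡ 2 (mod 3); write m = 3x+2.
Then (3x+2)^3 - 4(3x+2) - 6 = 27x^3 + 54x^2 + 24x - 6 = 3(9x^3 + 18x^2 + 8x - 2).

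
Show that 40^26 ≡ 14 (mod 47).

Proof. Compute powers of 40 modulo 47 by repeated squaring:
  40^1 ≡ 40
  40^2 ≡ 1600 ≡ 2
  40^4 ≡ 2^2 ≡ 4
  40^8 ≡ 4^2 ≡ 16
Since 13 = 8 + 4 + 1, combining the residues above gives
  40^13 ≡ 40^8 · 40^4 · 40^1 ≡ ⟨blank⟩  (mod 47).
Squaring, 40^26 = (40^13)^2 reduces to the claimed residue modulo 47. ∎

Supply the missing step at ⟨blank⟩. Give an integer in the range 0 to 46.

Multiply the listed residues: 16 · 4 · 40 = 64 → 2560.
Reducing modulo 47: 2560 = 54·47 + 22, so 40^13 ≡ 22.

22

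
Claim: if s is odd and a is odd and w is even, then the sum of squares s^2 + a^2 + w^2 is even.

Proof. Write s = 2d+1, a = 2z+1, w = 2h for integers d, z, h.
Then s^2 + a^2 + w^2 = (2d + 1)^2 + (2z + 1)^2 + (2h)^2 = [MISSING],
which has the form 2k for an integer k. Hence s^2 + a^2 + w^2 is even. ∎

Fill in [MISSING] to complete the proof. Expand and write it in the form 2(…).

2(2d^2 + 2d + 2h^2 + 2z^2 + 2z + 1)

Expanding: (2d + 1)^2 + (2z + 1)^2 + (2h)^2 = 4d^2 + 4d + 4h^2 + 4z^2 + 4z + 2.
Every term is even; pulling out the factor of 2 gives 2(2d^2 + 2d + 2h^2 + 2z^2 + 2z + 1).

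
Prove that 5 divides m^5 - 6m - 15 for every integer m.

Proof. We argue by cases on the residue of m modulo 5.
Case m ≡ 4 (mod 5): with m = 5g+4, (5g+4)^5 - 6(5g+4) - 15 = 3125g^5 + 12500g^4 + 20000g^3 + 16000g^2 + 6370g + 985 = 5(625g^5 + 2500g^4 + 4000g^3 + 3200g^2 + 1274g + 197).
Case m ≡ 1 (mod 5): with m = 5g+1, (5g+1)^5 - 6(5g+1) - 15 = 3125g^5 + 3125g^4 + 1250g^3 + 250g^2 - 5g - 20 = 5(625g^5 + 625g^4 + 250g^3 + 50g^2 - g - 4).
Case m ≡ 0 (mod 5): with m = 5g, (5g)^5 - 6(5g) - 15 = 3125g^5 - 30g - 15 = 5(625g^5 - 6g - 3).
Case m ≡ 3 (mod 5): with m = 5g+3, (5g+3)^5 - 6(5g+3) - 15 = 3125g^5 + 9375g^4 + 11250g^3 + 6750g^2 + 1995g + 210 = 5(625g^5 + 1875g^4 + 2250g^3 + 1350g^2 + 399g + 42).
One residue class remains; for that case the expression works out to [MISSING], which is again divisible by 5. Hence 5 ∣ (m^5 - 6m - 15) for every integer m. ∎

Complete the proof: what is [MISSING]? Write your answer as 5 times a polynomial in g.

Only m ≡ 2 (mod 5) is unaccounted for. Put m = 5g+2:
(5g+2)^5 - 6(5g+2) - 15 expands to 3125g^5 + 6250g^4 + 5000g^3 + 2000g^2 + 370g + 5,
and factoring out 5 leaves 5(625g^5 + 1250g^4 + 1000g^3 + 400g^2 + 74g + 1).

5(625g^5 + 1250g^4 + 1000g^3 + 400g^2 + 74g + 1)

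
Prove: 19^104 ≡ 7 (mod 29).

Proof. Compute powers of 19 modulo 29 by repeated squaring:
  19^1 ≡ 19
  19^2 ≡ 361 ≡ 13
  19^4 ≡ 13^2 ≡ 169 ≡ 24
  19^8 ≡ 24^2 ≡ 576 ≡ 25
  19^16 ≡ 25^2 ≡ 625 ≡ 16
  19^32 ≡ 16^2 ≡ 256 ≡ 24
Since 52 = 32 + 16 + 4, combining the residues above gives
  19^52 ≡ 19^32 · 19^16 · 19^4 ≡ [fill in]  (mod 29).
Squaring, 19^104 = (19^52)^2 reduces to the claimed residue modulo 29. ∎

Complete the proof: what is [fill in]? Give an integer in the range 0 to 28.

Multiply the listed residues: 24 · 16 · 24 = 384 → 9216.
Reducing modulo 29: 9216 = 317·29 + 23, so 19^52 ≡ 23.

23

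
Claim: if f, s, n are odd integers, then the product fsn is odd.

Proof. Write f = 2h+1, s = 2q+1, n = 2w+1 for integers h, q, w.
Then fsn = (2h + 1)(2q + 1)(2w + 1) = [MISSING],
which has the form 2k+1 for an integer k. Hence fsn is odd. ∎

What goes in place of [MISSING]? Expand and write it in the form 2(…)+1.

Expanding: (2h + 1)(2q + 1)(2w + 1) = 8hqw + 4hq + 4hw + 2h + 4qw + 2q + 2w + 1.
Every term except the constant is even, so this is 2(4hqw + 2hq + 2hw + h + 2qw + q + w) + 1,
and 4hqw + 2hq + 2hw + h + 2qw + q + w ∈ ℤ gives the required form.

2(4hqw + 2hq + 2hw + h + 2qw + q + w) + 1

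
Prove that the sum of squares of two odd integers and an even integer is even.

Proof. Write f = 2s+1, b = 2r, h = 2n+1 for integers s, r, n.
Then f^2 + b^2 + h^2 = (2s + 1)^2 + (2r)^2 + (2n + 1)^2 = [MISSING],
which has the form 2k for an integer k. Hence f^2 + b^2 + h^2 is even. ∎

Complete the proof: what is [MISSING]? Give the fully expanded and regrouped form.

(2s + 1)^2 + (2r)^2 + (2n + 1)^2 = 4n^2 + 4n + 4r^2 + 4s^2 + 4s + 2
= 2(2n^2 + 2n + 2r^2 + 2s^2 + 2s + 1).
Since 2n^2 + 2n + 2r^2 + 2s^2 + 2s + 1 is an integer, the sum of squares is of the form 2k for an integer k.

2(2n^2 + 2n + 2r^2 + 2s^2 + 2s + 1)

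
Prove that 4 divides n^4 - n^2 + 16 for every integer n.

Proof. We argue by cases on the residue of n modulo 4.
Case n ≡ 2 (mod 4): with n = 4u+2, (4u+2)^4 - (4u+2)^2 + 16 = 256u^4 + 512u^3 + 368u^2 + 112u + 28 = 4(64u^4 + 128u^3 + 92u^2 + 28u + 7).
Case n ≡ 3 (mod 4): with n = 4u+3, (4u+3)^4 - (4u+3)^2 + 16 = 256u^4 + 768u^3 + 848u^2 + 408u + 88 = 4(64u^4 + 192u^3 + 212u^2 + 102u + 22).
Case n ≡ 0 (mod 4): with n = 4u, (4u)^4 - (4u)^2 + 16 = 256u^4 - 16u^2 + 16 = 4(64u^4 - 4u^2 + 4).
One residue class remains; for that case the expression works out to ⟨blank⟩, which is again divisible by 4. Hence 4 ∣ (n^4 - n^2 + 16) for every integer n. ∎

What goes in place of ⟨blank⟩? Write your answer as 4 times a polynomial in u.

Only n ≡ 1 (mod 4) is unaccounted for. Put n = 4u+1:
(4u+1)^4 - (4u+1)^2 + 16 expands to 256u^4 + 256u^3 + 80u^2 + 8u + 16,
and factoring out 4 leaves 4(64u^4 + 64u^3 + 20u^2 + 2u + 4).

4(64u^4 + 64u^3 + 20u^2 + 2u + 4)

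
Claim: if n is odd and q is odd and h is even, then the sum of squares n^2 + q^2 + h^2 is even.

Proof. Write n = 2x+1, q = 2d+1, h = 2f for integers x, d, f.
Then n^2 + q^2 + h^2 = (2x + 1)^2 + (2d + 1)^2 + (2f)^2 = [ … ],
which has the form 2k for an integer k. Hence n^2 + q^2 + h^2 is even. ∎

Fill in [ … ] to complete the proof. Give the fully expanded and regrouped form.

(2x + 1)^2 + (2d + 1)^2 + (2f)^2 = 4d^2 + 4d + 4f^2 + 4x^2 + 4x + 2
= 2(2d^2 + 2d + 2f^2 + 2x^2 + 2x + 1).
Since 2d^2 + 2d + 2f^2 + 2x^2 + 2x + 1 is an integer, the sum of squares is of the form 2k for an integer k.

2(2d^2 + 2d + 2f^2 + 2x^2 + 2x + 1)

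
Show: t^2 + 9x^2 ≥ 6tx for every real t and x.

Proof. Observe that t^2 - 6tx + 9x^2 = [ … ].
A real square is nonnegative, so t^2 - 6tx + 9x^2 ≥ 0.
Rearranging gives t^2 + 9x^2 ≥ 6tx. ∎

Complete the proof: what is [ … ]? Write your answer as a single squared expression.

t^2 - 6tx + 9x^2 is a perfect-square trinomial: the outer terms are (t)^2 and (3x)^2, and the cross term is -2·t·3x.
So t^2 - 6tx + 9x^2 = (t - 3x)^2 ≥ 0.

(t - 3x)^2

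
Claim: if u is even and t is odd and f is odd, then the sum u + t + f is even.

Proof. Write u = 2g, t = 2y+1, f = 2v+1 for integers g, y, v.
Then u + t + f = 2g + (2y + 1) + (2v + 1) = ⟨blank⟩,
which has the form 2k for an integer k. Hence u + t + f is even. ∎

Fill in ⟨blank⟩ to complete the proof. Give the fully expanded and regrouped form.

2(g + v + y + 1)

2g + (2y + 1) + (2v + 1) = 2g + 2v + 2y + 2
= 2(g + v + y + 1).
Since g + v + y + 1 is an integer, the sum is of the form 2k for an integer k.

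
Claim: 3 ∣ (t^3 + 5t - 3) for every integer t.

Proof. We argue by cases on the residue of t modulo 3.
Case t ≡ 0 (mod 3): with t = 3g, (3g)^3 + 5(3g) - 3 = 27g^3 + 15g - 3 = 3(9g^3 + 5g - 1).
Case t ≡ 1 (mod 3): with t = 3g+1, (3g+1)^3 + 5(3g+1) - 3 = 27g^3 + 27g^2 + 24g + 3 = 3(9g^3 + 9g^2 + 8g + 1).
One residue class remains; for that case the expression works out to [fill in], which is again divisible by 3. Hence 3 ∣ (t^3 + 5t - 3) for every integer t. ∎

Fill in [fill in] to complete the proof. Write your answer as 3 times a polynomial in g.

The residues treated are {0, 1}, so the missing case is t ≡ 2 (mod 3); write t = 3g+2.
Then (3g+2)^3 + 5(3g+2) - 3 = 27g^3 + 54g^2 + 51g + 15 = 3(9g^3 + 18g^2 + 17g + 5).

3(9g^3 + 18g^2 + 17g + 5)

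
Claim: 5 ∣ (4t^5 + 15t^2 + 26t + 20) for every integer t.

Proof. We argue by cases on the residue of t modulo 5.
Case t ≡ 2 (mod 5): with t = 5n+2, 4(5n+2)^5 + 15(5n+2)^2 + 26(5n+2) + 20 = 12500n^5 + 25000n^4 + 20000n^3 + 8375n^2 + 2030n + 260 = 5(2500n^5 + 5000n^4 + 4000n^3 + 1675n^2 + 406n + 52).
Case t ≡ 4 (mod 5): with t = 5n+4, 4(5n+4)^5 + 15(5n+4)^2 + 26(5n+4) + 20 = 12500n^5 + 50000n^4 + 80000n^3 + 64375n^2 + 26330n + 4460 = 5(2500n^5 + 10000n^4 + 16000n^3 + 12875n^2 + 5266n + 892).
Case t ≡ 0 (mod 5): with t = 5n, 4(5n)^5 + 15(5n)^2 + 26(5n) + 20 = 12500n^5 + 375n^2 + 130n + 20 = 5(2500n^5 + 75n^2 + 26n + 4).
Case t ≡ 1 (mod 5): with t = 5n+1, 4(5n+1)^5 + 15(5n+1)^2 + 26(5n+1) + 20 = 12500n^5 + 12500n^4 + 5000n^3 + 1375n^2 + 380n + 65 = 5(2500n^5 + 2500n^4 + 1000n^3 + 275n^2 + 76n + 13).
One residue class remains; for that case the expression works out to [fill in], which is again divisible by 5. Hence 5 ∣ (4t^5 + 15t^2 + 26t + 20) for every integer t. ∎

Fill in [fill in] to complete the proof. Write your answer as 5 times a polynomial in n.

The residues treated are {2, 4, 0, 1}, so the missing case is t ≡ 3 (mod 5); write t = 5n+3.
Then 4(5n+3)^5 + 15(5n+3)^2 + 26(5n+3) + 20 = 12500n^5 + 37500n^4 + 45000n^3 + 27375n^2 + 8680n + 1205 = 5(2500n^5 + 7500n^4 + 9000n^3 + 5475n^2 + 1736n + 241).

5(2500n^5 + 7500n^4 + 9000n^3 + 5475n^2 + 1736n + 241)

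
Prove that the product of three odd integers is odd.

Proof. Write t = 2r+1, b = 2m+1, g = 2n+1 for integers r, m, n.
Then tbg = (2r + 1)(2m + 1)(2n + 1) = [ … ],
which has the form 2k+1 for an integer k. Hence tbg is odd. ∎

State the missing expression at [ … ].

2(4mnr + 2mn + 2mr + m + 2nr + n + r) + 1

Expanding: (2r + 1)(2m + 1)(2n + 1) = 8mnr + 4mn + 4mr + 2m + 4nr + 2n + 2r + 1.
Every term except the constant is even, so this is 2(4mnr + 2mn + 2mr + m + 2nr + n + r) + 1,
and 4mnr + 2mn + 2mr + m + 2nr + n + r ∈ ℤ gives the required form.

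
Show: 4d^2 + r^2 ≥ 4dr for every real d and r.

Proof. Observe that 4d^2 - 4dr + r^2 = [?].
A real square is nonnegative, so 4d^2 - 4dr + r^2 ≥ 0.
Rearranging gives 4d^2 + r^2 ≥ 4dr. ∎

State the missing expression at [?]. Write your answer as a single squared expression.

(2d - r)^2

4d^2 - 4dr + r^2 is a perfect-square trinomial: the outer terms are (2d)^2 and (r)^2, and the cross term is -2·2d·r.
So 4d^2 - 4dr + r^2 = (2d - r)^2 ≥ 0.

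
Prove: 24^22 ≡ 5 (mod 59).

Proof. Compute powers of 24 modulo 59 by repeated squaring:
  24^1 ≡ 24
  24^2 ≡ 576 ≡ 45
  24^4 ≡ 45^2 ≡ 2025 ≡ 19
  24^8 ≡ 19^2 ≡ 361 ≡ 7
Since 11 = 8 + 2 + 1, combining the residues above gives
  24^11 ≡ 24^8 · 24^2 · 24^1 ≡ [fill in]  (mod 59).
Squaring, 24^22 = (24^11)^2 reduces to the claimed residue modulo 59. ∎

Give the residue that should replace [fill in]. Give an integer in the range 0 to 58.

8

Multiply the listed residues: 7 · 45 · 24 = 315 → 7560.
Reducing modulo 59: 7560 = 128·59 + 8, so 24^11 ≡ 8.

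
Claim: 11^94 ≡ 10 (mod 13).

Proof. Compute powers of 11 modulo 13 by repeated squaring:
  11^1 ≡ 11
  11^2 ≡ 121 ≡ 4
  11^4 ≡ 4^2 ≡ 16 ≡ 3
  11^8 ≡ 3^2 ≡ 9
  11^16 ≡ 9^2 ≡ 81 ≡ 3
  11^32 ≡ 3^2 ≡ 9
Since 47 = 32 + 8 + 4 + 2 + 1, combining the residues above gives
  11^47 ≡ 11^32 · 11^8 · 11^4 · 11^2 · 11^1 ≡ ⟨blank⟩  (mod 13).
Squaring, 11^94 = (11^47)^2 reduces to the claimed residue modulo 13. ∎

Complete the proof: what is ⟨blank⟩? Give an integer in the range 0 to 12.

6

Multiply the listed residues: 9 · 9 · 3 · 4 · 11 = 81 → 243 → 972 → 10692.
Reducing modulo 13: 10692 = 822·13 + 6, so 11^47 ≡ 6.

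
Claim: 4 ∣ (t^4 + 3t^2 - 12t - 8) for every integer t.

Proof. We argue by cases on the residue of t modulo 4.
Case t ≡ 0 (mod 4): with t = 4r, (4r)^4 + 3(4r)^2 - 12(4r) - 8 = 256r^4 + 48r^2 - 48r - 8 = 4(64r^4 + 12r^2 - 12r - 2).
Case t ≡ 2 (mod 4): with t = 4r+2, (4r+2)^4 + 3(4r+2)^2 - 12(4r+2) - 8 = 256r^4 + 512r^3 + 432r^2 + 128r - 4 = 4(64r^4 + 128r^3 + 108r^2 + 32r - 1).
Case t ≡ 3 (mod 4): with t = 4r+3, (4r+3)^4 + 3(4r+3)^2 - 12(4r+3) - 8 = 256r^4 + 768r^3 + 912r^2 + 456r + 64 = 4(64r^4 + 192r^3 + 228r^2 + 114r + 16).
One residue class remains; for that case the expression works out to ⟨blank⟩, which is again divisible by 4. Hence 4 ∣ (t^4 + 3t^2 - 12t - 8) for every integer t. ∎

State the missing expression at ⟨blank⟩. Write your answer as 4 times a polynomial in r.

4(64r^4 + 64r^3 + 36r^2 - 2r - 4)

The residues treated are {0, 2, 3}, so the missing case is t ≡ 1 (mod 4); write t = 4r+1.
Then (4r+1)^4 + 3(4r+1)^2 - 12(4r+1) - 8 = 256r^4 + 256r^3 + 144r^2 - 8r - 16 = 4(64r^4 + 64r^3 + 36r^2 - 2r - 4).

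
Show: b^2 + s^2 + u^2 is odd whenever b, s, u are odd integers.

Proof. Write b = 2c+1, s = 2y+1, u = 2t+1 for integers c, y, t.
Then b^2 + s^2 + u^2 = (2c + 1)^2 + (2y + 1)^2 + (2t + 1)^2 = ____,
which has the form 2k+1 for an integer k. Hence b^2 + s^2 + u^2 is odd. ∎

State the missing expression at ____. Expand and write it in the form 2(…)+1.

Expanding: (2c + 1)^2 + (2y + 1)^2 + (2t + 1)^2 = 4c^2 + 4c + 4t^2 + 4t + 4y^2 + 4y + 3.
Every term except the constant is even, so this is 2(2c^2 + 2c + 2t^2 + 2t + 2y^2 + 2y + 1) + 1,
and 2c^2 + 2c + 2t^2 + 2t + 2y^2 + 2y + 1 ∈ ℤ gives the required form.

2(2c^2 + 2c + 2t^2 + 2t + 2y^2 + 2y + 1) + 1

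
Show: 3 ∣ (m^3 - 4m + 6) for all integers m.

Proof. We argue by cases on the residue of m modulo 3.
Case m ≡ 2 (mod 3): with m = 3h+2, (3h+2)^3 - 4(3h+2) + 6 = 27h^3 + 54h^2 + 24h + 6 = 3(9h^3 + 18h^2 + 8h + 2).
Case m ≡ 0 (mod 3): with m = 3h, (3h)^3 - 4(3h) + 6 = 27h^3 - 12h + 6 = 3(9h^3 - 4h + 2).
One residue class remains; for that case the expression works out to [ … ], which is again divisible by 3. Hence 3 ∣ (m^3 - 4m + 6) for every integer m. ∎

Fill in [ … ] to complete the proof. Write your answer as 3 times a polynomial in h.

3(9h^3 + 9h^2 - h + 1)

Only m ≡ 1 (mod 3) is unaccounted for. Put m = 3h+1:
(3h+1)^3 - 4(3h+1) + 6 expands to 27h^3 + 27h^2 - 3h + 3,
and factoring out 3 leaves 3(9h^3 + 9h^2 - h + 1).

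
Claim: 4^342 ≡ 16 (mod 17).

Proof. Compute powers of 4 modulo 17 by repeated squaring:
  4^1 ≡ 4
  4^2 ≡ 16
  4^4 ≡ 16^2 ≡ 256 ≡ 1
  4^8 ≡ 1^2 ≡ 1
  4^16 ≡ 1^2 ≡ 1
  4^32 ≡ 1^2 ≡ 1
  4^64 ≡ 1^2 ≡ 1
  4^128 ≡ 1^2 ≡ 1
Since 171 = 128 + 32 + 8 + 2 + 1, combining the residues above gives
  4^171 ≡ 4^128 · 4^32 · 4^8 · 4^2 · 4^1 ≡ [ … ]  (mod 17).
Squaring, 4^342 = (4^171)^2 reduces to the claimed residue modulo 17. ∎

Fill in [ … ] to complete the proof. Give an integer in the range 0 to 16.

4^128 · 4^32 · 4^8 · 4^2 · 4^1 ≡ 1 · 1 · 1 · 16 · 4 = 64.
64 mod 17 = 13, so 4^171 ≡ 13 (mod 17).

13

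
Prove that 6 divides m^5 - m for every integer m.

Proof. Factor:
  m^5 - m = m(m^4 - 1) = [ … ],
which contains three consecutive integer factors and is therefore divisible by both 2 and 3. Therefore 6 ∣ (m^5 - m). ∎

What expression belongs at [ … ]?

(m - 1)m(m + 1)(m^2 + 1)

m^4 - 1 = (m^2 - 1)(m^2 + 1), and m^2 - 1 = (m-1)(m+1).
So m(m^4 - 1) = (m - 1)m(m + 1)(m^2 + 1).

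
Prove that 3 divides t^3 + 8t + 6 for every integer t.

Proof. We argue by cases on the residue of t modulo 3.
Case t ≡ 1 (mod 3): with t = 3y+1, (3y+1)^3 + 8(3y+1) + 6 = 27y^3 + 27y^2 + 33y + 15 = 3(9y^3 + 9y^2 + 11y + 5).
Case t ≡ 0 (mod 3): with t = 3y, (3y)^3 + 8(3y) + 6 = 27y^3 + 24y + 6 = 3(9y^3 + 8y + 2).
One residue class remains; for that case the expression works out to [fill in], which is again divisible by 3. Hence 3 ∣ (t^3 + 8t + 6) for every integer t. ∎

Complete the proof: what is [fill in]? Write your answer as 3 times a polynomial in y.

Only t ≡ 2 (mod 3) is unaccounted for. Put t = 3y+2:
(3y+2)^3 + 8(3y+2) + 6 expands to 27y^3 + 54y^2 + 60y + 30,
and factoring out 3 leaves 3(9y^3 + 18y^2 + 20y + 10).

3(9y^3 + 18y^2 + 20y + 10)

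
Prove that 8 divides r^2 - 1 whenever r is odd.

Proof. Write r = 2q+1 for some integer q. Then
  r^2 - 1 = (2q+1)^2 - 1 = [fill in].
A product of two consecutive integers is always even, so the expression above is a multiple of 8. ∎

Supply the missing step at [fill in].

(2q+1)^2 - 1 = 4q^2 + 4q + 1 - 1 = 4q^2 + 4q = 4q(q+1).
Since q and q+1 are consecutive, q(q+1) is even, and 4·(even) is a multiple of 8.

4q(q + 1)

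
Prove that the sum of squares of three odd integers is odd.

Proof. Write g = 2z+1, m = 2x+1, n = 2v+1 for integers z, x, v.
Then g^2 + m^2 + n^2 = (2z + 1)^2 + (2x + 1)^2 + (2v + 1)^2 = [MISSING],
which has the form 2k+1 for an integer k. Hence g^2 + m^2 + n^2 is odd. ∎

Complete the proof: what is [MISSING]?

2(2v^2 + 2v + 2x^2 + 2x + 2z^2 + 2z + 1) + 1

Expanding: (2z + 1)^2 + (2x + 1)^2 + (2v + 1)^2 = 4v^2 + 4v + 4x^2 + 4x + 4z^2 + 4z + 3.
Every term except the constant is even, so this is 2(2v^2 + 2v + 2x^2 + 2x + 2z^2 + 2z + 1) + 1,
and 2v^2 + 2v + 2x^2 + 2x + 2z^2 + 2z + 1 ∈ ℤ gives the required form.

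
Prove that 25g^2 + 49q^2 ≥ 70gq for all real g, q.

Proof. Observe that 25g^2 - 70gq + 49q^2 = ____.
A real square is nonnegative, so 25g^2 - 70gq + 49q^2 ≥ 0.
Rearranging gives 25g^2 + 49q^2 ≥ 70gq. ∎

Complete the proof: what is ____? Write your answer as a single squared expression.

The leading and trailing coefficients are 5^2 and 7^2, and 70 = 2·5·7, so the trinomial is (5g - 7q)^2.
Hence 25g^2 - 70gq + 49q^2 ≥ 0.

(5g - 7q)^2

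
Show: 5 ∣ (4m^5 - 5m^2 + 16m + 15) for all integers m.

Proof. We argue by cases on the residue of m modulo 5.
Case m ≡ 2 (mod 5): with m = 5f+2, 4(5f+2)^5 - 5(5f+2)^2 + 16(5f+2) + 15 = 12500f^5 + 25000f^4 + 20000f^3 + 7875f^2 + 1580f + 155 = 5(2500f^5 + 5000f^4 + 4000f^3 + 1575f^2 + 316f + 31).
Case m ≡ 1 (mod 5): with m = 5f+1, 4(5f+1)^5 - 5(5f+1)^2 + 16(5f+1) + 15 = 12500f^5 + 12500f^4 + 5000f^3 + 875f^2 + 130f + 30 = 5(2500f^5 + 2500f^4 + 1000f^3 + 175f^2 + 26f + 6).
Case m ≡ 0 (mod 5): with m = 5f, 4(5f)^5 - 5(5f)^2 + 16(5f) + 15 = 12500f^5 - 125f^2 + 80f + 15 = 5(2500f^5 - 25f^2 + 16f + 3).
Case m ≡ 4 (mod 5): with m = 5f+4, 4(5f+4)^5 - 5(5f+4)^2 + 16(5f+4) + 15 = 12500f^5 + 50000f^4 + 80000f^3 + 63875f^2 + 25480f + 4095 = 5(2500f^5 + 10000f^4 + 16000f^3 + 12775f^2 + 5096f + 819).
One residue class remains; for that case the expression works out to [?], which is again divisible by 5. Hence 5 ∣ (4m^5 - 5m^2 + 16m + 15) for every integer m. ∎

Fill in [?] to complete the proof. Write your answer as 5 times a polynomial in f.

5(2500f^5 + 7500f^4 + 9000f^3 + 5375f^2 + 1606f + 198)

Only m ≡ 3 (mod 5) is unaccounted for. Put m = 5f+3:
4(5f+3)^5 - 5(5f+3)^2 + 16(5f+3) + 15 expands to 12500f^5 + 37500f^4 + 45000f^3 + 26875f^2 + 8030f + 990,
and factoring out 5 leaves 5(2500f^5 + 7500f^4 + 9000f^3 + 5375f^2 + 1606f + 198).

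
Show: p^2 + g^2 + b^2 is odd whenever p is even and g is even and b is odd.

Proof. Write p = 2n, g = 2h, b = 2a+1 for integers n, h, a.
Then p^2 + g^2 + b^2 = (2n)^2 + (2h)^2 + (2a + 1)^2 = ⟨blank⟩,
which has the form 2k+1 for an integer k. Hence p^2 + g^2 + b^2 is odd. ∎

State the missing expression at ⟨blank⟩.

(2n)^2 + (2h)^2 + (2a + 1)^2 = 4a^2 + 4a + 4h^2 + 4n^2 + 1
= 2(2a^2 + 2a + 2h^2 + 2n^2) + 1.
Since 2a^2 + 2a + 2h^2 + 2n^2 is an integer, the sum of squares is of the form 2k+1 for an integer k.

2(2a^2 + 2a + 2h^2 + 2n^2) + 1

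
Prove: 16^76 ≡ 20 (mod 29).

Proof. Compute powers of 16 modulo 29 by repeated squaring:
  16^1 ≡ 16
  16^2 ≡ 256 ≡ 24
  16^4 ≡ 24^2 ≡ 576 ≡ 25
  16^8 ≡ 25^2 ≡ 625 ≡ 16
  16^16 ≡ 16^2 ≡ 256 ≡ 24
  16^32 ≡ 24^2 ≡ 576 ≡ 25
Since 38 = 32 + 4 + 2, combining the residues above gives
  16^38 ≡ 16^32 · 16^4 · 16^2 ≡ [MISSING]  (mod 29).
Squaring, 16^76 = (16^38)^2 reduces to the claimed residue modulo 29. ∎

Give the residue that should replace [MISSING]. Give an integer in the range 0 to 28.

Multiply the listed residues: 25 · 25 · 24 = 625 → 15000.
Reducing modulo 29: 15000 = 517·29 + 7, so 16^38 ≡ 7.

7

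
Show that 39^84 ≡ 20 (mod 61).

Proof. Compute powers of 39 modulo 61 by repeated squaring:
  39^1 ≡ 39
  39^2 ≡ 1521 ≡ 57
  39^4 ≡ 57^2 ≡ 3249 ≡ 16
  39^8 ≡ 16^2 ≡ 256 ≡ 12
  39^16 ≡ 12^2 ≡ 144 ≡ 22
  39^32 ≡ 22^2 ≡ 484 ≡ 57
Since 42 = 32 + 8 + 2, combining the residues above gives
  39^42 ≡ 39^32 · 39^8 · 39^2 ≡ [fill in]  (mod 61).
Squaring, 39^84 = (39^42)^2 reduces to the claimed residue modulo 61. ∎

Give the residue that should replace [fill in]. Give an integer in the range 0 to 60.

9

Multiply the listed residues: 57 · 12 · 57 = 684 → 38988.
Reducing modulo 61: 38988 = 639·61 + 9, so 39^42 ≡ 9.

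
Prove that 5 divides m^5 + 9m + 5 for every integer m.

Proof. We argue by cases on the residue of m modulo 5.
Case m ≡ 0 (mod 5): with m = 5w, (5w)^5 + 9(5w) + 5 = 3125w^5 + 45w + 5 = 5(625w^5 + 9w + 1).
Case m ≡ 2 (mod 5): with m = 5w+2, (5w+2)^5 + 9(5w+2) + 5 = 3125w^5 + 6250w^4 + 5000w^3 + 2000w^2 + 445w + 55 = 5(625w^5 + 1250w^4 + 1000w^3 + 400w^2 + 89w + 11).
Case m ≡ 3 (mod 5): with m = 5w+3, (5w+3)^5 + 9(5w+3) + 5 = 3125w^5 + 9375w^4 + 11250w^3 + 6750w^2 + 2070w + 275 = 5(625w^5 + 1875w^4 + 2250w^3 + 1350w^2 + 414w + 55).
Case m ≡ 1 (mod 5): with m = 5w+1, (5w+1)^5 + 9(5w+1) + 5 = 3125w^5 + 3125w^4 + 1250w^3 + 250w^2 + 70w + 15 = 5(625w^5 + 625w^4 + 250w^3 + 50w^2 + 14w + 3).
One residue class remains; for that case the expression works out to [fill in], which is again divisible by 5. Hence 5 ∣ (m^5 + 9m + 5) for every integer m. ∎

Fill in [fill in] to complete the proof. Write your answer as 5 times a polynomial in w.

The residues treated are {0, 2, 3, 1}, so the missing case is m ≡ 4 (mod 5); write m = 5w+4.
Then (5w+4)^5 + 9(5w+4) + 5 = 3125w^5 + 12500w^4 + 20000w^3 + 16000w^2 + 6445w + 1065 = 5(625w^5 + 2500w^4 + 4000w^3 + 3200w^2 + 1289w + 213).

5(625w^5 + 2500w^4 + 4000w^3 + 3200w^2 + 1289w + 213)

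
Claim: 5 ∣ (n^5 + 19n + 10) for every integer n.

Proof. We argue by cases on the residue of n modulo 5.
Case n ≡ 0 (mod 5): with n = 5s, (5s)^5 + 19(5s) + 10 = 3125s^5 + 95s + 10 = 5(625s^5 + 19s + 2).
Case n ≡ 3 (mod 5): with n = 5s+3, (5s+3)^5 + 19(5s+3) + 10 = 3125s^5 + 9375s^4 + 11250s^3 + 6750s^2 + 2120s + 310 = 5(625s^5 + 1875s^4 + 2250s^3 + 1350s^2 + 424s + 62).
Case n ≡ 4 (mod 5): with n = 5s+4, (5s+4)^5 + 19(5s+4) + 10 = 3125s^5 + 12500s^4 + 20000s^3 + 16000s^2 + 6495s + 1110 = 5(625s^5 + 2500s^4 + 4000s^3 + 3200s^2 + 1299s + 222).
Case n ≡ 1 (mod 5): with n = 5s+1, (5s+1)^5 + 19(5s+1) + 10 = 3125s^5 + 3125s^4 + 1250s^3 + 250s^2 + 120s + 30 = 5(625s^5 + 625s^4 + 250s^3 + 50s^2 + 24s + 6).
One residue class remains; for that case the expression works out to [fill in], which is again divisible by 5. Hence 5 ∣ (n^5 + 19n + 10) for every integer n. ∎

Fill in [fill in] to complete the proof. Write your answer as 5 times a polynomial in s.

5(625s^5 + 1250s^4 + 1000s^3 + 400s^2 + 99s + 16)

The residues treated are {0, 3, 4, 1}, so the missing case is n ≡ 2 (mod 5); write n = 5s+2.
Then (5s+2)^5 + 19(5s+2) + 10 = 3125s^5 + 6250s^4 + 5000s^3 + 2000s^2 + 495s + 80 = 5(625s^5 + 1250s^4 + 1000s^3 + 400s^2 + 99s + 16).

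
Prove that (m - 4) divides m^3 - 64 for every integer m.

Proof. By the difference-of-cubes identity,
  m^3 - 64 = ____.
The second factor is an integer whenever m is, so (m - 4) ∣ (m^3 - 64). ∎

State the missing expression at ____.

a^3 - b^3 = (a - b)(a^2 + ab + b^2). With a = m, b = 4:
m^3 - 64 = (m - 4)(m^2 + 4m + 16).

(m - 4)(m^2 + 4m + 16)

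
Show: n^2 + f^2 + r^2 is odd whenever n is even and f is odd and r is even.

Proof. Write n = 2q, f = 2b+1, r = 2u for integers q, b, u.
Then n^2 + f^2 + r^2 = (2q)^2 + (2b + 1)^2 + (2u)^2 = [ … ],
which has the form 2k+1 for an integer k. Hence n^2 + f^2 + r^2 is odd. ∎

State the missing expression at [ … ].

(2q)^2 + (2b + 1)^2 + (2u)^2 = 4b^2 + 4b + 4q^2 + 4u^2 + 1
= 2(2b^2 + 2b + 2q^2 + 2u^2) + 1.
Since 2b^2 + 2b + 2q^2 + 2u^2 is an integer, the sum of squares is of the form 2k+1 for an integer k.

2(2b^2 + 2b + 2q^2 + 2u^2) + 1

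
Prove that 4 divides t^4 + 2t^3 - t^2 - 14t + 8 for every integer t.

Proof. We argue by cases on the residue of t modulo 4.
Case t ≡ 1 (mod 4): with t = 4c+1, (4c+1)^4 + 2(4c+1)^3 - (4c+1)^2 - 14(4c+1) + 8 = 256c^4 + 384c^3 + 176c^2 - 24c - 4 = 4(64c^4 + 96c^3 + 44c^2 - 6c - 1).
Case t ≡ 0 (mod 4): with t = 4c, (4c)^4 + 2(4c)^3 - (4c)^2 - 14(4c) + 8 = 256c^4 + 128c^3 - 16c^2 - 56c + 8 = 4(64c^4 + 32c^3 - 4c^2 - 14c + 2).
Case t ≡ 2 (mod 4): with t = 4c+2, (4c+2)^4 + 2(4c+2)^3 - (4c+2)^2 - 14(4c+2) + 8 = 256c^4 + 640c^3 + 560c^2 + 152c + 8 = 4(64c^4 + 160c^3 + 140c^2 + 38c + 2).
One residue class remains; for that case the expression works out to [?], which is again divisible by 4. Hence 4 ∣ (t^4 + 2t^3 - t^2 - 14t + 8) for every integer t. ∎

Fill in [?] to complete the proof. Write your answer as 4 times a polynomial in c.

4(64c^4 + 224c^3 + 284c^2 + 142c + 23)

Only t ≡ 3 (mod 4) is unaccounted for. Put t = 4c+3:
(4c+3)^4 + 2(4c+3)^3 - (4c+3)^2 - 14(4c+3) + 8 expands to 256c^4 + 896c^3 + 1136c^2 + 568c + 92,
and factoring out 4 leaves 4(64c^4 + 224c^3 + 284c^2 + 142c + 23).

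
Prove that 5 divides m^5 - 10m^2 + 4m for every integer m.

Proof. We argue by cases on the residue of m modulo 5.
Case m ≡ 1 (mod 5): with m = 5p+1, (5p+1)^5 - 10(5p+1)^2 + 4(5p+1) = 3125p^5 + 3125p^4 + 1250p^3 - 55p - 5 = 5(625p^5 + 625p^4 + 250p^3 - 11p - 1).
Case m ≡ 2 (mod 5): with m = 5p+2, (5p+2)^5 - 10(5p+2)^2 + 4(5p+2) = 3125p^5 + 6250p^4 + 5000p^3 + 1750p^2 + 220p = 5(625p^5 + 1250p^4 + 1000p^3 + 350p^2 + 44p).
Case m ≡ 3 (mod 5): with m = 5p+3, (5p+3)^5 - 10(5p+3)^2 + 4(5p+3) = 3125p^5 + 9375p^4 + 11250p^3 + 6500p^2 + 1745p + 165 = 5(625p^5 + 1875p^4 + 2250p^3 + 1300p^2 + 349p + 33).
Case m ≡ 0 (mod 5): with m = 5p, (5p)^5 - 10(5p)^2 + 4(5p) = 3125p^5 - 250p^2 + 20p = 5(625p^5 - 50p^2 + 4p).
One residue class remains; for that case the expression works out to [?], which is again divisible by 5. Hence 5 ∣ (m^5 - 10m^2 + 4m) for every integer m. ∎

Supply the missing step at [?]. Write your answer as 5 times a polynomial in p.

5(625p^5 + 2500p^4 + 4000p^3 + 3150p^2 + 1204p + 176)

Only m ≡ 4 (mod 5) is unaccounted for. Put m = 5p+4:
(5p+4)^5 - 10(5p+4)^2 + 4(5p+4) expands to 3125p^5 + 12500p^4 + 20000p^3 + 15750p^2 + 6020p + 880,
and factoring out 5 leaves 5(625p^5 + 2500p^4 + 4000p^3 + 3150p^2 + 1204p + 176).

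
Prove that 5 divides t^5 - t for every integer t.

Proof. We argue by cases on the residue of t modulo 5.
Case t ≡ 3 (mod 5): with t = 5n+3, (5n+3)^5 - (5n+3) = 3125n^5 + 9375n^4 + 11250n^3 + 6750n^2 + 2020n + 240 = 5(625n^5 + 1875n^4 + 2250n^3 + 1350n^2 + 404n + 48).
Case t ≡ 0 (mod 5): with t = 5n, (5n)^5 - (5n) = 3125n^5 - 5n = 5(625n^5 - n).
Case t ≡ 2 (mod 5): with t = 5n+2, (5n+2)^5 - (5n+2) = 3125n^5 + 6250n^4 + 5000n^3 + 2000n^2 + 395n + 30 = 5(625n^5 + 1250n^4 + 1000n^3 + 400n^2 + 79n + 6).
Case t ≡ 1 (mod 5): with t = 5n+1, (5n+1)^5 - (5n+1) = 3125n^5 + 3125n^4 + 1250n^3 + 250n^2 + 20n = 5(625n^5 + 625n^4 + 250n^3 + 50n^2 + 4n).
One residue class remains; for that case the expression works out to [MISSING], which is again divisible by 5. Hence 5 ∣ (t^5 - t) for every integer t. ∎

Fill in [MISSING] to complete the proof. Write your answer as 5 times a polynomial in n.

5(625n^5 + 2500n^4 + 4000n^3 + 3200n^2 + 1279n + 204)

The residues treated are {3, 0, 2, 1}, so the missing case is t ≡ 4 (mod 5); write t = 5n+4.
Then (5n+4)^5 - (5n+4) = 3125n^5 + 12500n^4 + 20000n^3 + 16000n^2 + 6395n + 1020 = 5(625n^5 + 2500n^4 + 4000n^3 + 3200n^2 + 1279n + 204).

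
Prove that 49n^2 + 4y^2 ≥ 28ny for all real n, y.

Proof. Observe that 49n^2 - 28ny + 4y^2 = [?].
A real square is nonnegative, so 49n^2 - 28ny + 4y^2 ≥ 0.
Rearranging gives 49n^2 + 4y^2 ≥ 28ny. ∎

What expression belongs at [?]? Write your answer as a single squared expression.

(7n - 2y)^2

The leading and trailing coefficients are 7^2 and 2^2, and 28 = 2·7·2, so the trinomial is (7n - 2y)^2.
Hence 49n^2 - 28ny + 4y^2 ≥ 0.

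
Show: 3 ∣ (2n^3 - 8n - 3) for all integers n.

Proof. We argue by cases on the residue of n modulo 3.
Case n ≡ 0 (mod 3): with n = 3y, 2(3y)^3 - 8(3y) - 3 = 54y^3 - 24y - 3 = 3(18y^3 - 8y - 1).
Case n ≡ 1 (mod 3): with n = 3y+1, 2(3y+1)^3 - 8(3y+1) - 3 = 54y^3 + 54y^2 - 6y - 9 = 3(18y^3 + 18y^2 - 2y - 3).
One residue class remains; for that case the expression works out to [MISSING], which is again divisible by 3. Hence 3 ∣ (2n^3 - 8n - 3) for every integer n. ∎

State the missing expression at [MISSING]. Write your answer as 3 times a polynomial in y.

3(18y^3 + 36y^2 + 16y - 1)

Only n ≡ 2 (mod 3) is unaccounted for. Put n = 3y+2:
2(3y+2)^3 - 8(3y+2) - 3 expands to 54y^3 + 108y^2 + 48y - 3,
and factoring out 3 leaves 3(18y^3 + 36y^2 + 16y - 1).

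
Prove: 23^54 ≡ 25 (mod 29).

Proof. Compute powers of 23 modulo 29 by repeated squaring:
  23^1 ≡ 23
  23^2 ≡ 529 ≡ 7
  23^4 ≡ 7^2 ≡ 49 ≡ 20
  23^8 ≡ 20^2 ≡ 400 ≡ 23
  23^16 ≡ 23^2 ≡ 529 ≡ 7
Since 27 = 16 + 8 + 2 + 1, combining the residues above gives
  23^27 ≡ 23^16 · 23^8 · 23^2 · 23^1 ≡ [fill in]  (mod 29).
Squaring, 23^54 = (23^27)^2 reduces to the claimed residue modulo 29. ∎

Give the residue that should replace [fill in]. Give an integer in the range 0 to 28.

24

Multiply the listed residues: 7 · 23 · 7 · 23 = 161 → 1127 → 25921.
Reducing modulo 29: 25921 = 893·29 + 24, so 23^27 ≡ 24.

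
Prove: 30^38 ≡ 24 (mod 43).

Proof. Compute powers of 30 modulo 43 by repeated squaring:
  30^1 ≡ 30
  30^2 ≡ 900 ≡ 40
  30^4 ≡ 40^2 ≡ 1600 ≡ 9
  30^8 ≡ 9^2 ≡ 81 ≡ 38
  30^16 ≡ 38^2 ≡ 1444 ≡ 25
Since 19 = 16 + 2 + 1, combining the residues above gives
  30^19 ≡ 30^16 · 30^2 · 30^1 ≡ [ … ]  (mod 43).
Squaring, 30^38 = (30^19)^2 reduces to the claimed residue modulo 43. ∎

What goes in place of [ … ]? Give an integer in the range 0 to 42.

29

Multiply the listed residues: 25 · 40 · 30 = 1000 → 30000.
Reducing modulo 43: 30000 = 697·43 + 29, so 30^19 ≡ 29.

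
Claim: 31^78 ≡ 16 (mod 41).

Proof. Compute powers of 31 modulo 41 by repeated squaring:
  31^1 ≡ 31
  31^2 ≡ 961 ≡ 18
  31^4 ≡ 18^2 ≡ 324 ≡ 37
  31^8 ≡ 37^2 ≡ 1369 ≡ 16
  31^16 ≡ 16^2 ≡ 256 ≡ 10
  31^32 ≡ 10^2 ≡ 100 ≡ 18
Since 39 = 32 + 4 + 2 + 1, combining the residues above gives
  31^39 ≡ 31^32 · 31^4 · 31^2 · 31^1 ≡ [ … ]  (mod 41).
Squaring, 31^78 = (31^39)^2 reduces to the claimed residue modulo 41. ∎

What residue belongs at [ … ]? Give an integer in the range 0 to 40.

31^32 · 31^4 · 31^2 · 31^1 ≡ 18 · 37 · 18 · 31 = 371628.
371628 mod 41 = 4, so 31^39 ≡ 4 (mod 41).

4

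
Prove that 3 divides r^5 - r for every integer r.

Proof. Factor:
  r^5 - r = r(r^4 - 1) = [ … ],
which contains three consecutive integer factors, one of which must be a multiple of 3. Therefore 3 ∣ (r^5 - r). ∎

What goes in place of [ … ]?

r^4 - 1 = (r^2 - 1)(r^2 + 1), and r^2 - 1 = (r-1)(r+1).
So r(r^4 - 1) = (r - 1)r(r + 1)(r^2 + 1).

(r - 1)r(r + 1)(r^2 + 1)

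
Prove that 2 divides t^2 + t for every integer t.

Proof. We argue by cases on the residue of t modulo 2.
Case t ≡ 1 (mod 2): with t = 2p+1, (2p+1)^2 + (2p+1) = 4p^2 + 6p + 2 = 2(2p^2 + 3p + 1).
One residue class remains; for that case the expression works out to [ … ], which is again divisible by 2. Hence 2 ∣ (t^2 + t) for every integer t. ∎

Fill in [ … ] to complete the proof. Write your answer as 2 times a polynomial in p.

The residues treated are {1}, so the missing case is t ≡ 0 (mod 2); write t = 2p.
Then (2p)^2 + (2p) = 4p^2 + 2p = 2(2p^2 + p).

2(2p^2 + p)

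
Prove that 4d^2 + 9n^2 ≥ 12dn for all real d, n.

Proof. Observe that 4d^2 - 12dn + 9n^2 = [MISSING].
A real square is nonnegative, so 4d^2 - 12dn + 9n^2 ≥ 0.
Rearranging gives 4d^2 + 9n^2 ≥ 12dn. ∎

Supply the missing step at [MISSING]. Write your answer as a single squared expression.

(2d - 3n)^2

The leading and trailing coefficients are 2^2 and 3^2, and 12 = 2·2·3, so the trinomial is (2d - 3n)^2.
Hence 4d^2 - 12dn + 9n^2 ≥ 0.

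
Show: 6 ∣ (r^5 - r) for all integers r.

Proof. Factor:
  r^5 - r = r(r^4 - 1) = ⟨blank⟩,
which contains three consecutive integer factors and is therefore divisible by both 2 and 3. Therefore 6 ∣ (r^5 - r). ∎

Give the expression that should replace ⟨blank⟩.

(r - 1)r(r + 1)(r^2 + 1)

r^4 - 1 = (r^2 - 1)(r^2 + 1), and r^2 - 1 = (r-1)(r+1).
So r(r^4 - 1) = (r - 1)r(r + 1)(r^2 + 1).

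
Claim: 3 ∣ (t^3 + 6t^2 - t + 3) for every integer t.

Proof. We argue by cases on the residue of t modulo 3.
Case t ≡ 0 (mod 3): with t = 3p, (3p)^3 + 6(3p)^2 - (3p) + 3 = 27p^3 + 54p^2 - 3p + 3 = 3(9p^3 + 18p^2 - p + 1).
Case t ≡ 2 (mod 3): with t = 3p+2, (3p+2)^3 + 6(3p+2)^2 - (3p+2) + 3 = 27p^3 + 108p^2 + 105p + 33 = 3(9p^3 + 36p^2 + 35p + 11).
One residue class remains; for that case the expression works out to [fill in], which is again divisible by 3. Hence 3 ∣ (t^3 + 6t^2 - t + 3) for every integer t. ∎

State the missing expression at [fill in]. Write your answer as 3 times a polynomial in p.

Only t ≡ 1 (mod 3) is unaccounted for. Put t = 3p+1:
(3p+1)^3 + 6(3p+1)^2 - (3p+1) + 3 expands to 27p^3 + 81p^2 + 42p + 9,
and factoring out 3 leaves 3(9p^3 + 27p^2 + 14p + 3).

3(9p^3 + 27p^2 + 14p + 3)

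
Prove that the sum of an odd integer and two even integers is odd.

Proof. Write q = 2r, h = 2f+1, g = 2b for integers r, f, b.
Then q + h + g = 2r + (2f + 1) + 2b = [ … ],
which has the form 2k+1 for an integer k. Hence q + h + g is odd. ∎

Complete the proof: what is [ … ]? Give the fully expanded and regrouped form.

Expanding: 2r + (2f + 1) + 2b = 2b + 2f + 2r + 1.
Every term except the constant is even, so this is 2(b + f + r) + 1,
and b + f + r ∈ ℤ gives the required form.

2(b + f + r) + 1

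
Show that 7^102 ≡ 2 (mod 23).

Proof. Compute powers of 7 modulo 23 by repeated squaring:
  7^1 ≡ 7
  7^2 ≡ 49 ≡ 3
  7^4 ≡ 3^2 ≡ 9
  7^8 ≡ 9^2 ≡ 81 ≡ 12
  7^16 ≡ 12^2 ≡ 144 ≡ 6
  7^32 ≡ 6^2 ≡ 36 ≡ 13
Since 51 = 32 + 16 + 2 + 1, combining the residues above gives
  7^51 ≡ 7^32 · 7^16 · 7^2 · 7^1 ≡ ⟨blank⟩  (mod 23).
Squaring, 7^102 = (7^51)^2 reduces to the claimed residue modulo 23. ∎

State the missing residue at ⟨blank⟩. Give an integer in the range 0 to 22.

5

Multiply the listed residues: 13 · 6 · 3 · 7 = 78 → 234 → 1638.
Reducing modulo 23: 1638 = 71·23 + 5, so 7^51 ≡ 5.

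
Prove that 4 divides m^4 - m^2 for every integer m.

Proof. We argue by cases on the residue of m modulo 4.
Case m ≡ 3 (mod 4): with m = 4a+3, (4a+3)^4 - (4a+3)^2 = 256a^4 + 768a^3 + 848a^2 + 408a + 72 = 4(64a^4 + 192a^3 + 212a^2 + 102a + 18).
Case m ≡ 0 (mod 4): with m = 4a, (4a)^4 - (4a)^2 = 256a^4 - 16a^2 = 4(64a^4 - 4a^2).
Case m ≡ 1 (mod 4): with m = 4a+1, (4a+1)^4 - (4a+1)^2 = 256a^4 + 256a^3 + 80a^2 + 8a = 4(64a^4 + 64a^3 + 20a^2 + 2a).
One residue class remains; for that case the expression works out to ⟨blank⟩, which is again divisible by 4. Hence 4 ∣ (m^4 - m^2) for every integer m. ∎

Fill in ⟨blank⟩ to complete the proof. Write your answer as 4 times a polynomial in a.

4(64a^4 + 128a^3 + 92a^2 + 28a + 3)

Only m ≡ 2 (mod 4) is unaccounted for. Put m = 4a+2:
(4a+2)^4 - (4a+2)^2 expands to 256a^4 + 512a^3 + 368a^2 + 112a + 12,
and factoring out 4 leaves 4(64a^4 + 128a^3 + 92a^2 + 28a + 3).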